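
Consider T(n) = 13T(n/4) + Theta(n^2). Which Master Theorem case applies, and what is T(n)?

Master Theorem for T(n) = 13T(n/4) + O(n^2):

a = 13, b = 4, c = 2
log_b(a) = log_4(13) = 1.8502

Case 3: c = 2 > log_4(13) = 1.8502
T(n) = O(n^2) = O(n^2)

For T(n) = 13T(n/4) + O(n^2): log_4(13) = 1.8502. This is Case 3 of the Master Theorem (c > log_b(a), work dominated by root), giving O(n^2).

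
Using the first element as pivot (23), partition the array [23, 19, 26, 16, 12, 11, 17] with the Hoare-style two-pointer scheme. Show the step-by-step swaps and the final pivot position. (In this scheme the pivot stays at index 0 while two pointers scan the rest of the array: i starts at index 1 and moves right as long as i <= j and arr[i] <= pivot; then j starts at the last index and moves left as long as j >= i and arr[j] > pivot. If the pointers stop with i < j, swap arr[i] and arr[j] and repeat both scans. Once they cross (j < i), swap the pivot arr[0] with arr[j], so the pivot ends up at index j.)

Hoare-style two-pointer partition with pivot = 23:

Initial array: [23, 19, 26, 16, 12, 11, 17]

Pointers start at i = 1, j = 6.
i stops at index 2 (arr[2]=26 > 23), j stops at index 6 (arr[6]=17 <= 23): swap arr[2] and arr[6], array becomes [23, 19, 17, 16, 12, 11, 26]
i ends at 6, j ends at 5: the pointers have crossed (j < i), so scanning stops.

Swap pivot arr[0] with arr[5] to place pivot at position 5: [11, 19, 17, 16, 12, 23, 26]
Pivot position: 5

After partitioning with pivot 23, the array becomes [11, 19, 17, 16, 12, 23, 26]. The pivot is placed at index 5. All elements to the left of the pivot are <= 23, and all elements to the right are > 23.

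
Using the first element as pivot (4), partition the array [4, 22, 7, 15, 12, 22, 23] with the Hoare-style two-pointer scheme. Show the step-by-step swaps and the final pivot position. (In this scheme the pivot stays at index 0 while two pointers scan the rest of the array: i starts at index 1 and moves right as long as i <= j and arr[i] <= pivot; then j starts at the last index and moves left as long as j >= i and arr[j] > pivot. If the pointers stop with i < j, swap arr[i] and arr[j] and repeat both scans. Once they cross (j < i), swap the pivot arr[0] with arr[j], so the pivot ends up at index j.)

Hoare-style two-pointer partition with pivot = 4:

Initial array: [4, 22, 7, 15, 12, 22, 23]

Pointers start at i = 1, j = 6.
i ends at 1, j ends at 0: the pointers have crossed (j < i), so scanning stops.

j = 0, so swapping arr[0] with arr[j] leaves the pivot at position 0: [4, 22, 7, 15, 12, 22, 23]
Pivot position: 0

After partitioning with pivot 4, the array becomes [4, 22, 7, 15, 12, 22, 23]. The pivot is placed at index 0. All elements to the left of the pivot are <= 4, and all elements to the right are > 4.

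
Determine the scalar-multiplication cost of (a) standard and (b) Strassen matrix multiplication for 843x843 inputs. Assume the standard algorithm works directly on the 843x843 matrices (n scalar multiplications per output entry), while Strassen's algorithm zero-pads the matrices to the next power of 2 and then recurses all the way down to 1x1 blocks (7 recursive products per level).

Matrix multiplication for 843x843 matrices:

Strassen's algorithm requires power-of-2 dimensions. Pad 843x843 to 1024x1024 (next power of 2).

Standard algorithm: 843^3 = 599077107 multiplications
Strassen's algorithm: 7^(log2(1024)) = 7^10 = 282475249 multiplications
Savings: 599077107 - 282475249 = 316601858 multiplications

Standard: 599077107 multiplications (843^3). Strassen: 282475249 multiplications (7^10, after padding to 1024x1024). Strassen reduces 8 recursive multiplications to 7 at each level.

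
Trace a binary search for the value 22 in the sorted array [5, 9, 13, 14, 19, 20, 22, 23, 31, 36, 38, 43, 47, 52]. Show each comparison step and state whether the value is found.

Binary search for 22 in [5, 9, 13, 14, 19, 20, 22, 23, 31, 36, 38, 43, 47, 52]:

lo=0, hi=13, mid=6, arr[mid]=22 -> Found target at index 6!

Binary search finds 22 at index 6 after 1 comparisons. The search repeatedly halves the search space by comparing with the middle element.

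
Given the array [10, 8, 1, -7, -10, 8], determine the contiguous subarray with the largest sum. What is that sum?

Using Kadane's algorithm on [10, 8, 1, -7, -10, 8]:

Scanning through the array:
Position 1 (value 8): max_ending_here = 18, max_so_far = 18
Position 2 (value 1): max_ending_here = 19, max_so_far = 19
Position 3 (value -7): max_ending_here = 12, max_so_far = 19
Position 4 (value -10): max_ending_here = 2, max_so_far = 19
Position 5 (value 8): max_ending_here = 10, max_so_far = 19

Maximum subarray: [10, 8, 1]
Maximum sum: 19

The maximum subarray is [10, 8, 1] with sum 19. This subarray runs from index 0 to index 2.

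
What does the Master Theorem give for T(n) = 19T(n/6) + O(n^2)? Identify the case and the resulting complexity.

Master Theorem for T(n) = 19T(n/6) + O(n^2):

a = 19, b = 6, c = 2
log_b(a) = log_6(19) = 1.6433

Case 3: c = 2 > log_6(19) = 1.6433
T(n) = O(n^2) = O(n^2)

For T(n) = 19T(n/6) + O(n^2): log_6(19) = 1.6433. This is Case 3 of the Master Theorem (c > log_b(a), work dominated by root), giving O(n^2).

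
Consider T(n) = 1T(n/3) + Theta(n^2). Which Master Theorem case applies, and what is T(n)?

Master Theorem for T(n) = 1T(n/3) + O(n^2):

a = 1, b = 3, c = 2
log_b(a) = log_3(1) = 0.0000

Case 3: c = 2 > log_3(1) = 0.0000
T(n) = O(n^2) = O(n^2)

For T(n) = 1T(n/3) + O(n^2): log_3(1) = 0.0000. This is Case 3 of the Master Theorem (c > log_b(a), work dominated by root), giving O(n^2).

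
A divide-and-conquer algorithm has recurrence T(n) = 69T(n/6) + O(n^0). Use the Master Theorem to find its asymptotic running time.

Master Theorem for T(n) = 69T(n/6) + O(n^0):

a = 69, b = 6, c = 0
log_b(a) = log_6(69) = 2.3631

Case 1: c = 0 < log_6(69) = 2.3631
T(n) = O(n^(log_6 69))

For T(n) = 69T(n/6) + O(n^0): log_6(69) = 2.3631. This is Case 1 of the Master Theorem (c < log_b(a), work dominated by leaves), giving O(n^(log_6 69)).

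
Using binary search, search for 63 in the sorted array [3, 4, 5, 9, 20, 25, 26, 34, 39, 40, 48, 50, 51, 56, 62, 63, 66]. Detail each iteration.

Binary search for 63 in [3, 4, 5, 9, 20, 25, 26, 34, 39, 40, 48, 50, 51, 56, 62, 63, 66]:

lo=0, hi=16, mid=8, arr[mid]=39 -> 39 < 63, search right half
lo=9, hi=16, mid=12, arr[mid]=51 -> 51 < 63, search right half
lo=13, hi=16, mid=14, arr[mid]=62 -> 62 < 63, search right half
lo=15, hi=16, mid=15, arr[mid]=63 -> Found target at index 15!

Binary search finds 63 at index 15 after 4 comparisons. The search repeatedly halves the search space by comparing with the middle element.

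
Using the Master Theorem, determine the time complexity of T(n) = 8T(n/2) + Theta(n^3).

Master Theorem for T(n) = 8T(n/2) + O(n^3):

a = 8, b = 2, c = 3
log_b(a) = log_2(8) = 3.0000

Case 2: c = 3 = log_2(8) = 3.0000
T(n) = O(n^3 log n) = O(n^3 log n)

For T(n) = 8T(n/2) + O(n^3): log_2(8) = 3.0000. This is Case 2 of the Master Theorem (c = log_b(a), equal work at all levels), giving O(n^3 log n).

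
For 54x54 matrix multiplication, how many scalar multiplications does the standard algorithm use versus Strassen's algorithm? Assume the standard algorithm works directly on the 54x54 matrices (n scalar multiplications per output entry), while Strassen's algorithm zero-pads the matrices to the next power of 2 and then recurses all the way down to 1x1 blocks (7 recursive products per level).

Matrix multiplication for 54x54 matrices:

Strassen's algorithm requires power-of-2 dimensions. Pad 54x54 to 64x64 (next power of 2).

Standard algorithm: 54^3 = 157464 multiplications
Strassen's algorithm: 7^(log2(64)) = 7^6 = 117649 multiplications
Savings: 157464 - 117649 = 39815 multiplications

Standard: 157464 multiplications (54^3). Strassen: 117649 multiplications (7^6, after padding to 64x64). Strassen reduces 8 recursive multiplications to 7 at each level.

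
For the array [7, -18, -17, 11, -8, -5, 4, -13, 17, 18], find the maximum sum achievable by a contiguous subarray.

Using Kadane's algorithm on [7, -18, -17, 11, -8, -5, 4, -13, 17, 18]:

Scanning through the array:
Position 1 (value -18): max_ending_here = -11, max_so_far = 7
Position 2 (value -17): max_ending_here = -17, max_so_far = 7
Position 3 (value 11): max_ending_here = 11, max_so_far = 11
Position 4 (value -8): max_ending_here = 3, max_so_far = 11
Position 5 (value -5): max_ending_here = -2, max_so_far = 11
Position 6 (value 4): max_ending_here = 4, max_so_far = 11
Position 7 (value -13): max_ending_here = -9, max_so_far = 11
Position 8 (value 17): max_ending_here = 17, max_so_far = 17
Position 9 (value 18): max_ending_here = 35, max_so_far = 35

Maximum subarray: [17, 18]
Maximum sum: 35

The maximum subarray is [17, 18] with sum 35. This subarray runs from index 8 to index 9.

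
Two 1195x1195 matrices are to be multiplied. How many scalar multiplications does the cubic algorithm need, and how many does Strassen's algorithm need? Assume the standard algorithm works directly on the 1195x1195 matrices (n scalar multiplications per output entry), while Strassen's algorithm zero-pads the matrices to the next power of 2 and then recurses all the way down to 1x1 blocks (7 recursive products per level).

Matrix multiplication for 1195x1195 matrices:

Strassen's algorithm requires power-of-2 dimensions. Pad 1195x1195 to 2048x2048 (next power of 2).

Standard algorithm: 1195^3 = 1706489875 multiplications
Strassen's algorithm: 7^(log2(2048)) = 7^11 = 1977326743 multiplications
Difference: 1706489875 - 1977326743 = -270836868 (Strassen uses MORE here due to padding overhead — for small or just-over-power-of-2 n, padding can outweigh the per-level savings)

Standard: 1706489875 multiplications (1195^3). Strassen: 1977326743 multiplications (7^11, after padding to 2048x2048). Strassen reduces 8 recursive multiplications to 7 at each level.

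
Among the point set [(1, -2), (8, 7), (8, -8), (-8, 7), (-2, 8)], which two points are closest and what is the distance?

Computing all pairwise distances among 5 points:

d((1, -2), (8, 7)) = 11.4018
d((1, -2), (8, -8)) = 9.2195
d((1, -2), (-8, 7)) = 12.7279
d((1, -2), (-2, 8)) = 10.4403
d((8, 7), (8, -8)) = 15.0
d((8, 7), (-8, 7)) = 16.0
d((8, 7), (-2, 8)) = 10.0499
d((8, -8), (-8, 7)) = 21.9317
d((8, -8), (-2, 8)) = 18.868
d((-8, 7), (-2, 8)) = 6.0828 <-- minimum

Closest pair: (-8, 7) and (-2, 8) with distance 6.0828

The closest pair is (-8, 7) and (-2, 8) with Euclidean distance 6.0828. For 5 points, brute-force pairwise comparison is shown above. For large n, the divide-and-conquer algorithm (sort by x, recurse on halves, check the dividing strip) achieves O(n log n).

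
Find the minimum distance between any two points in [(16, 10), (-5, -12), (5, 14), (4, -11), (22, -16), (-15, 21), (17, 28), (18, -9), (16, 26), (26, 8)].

Computing all pairwise distances among 10 points:

d((16, 10), (-5, -12)) = 30.4138
d((16, 10), (5, 14)) = 11.7047
d((16, 10), (4, -11)) = 24.1868
d((16, 10), (22, -16)) = 26.6833
d((16, 10), (-15, 21)) = 32.8938
d((16, 10), (17, 28)) = 18.0278
d((16, 10), (18, -9)) = 19.105
d((16, 10), (16, 26)) = 16.0
d((16, 10), (26, 8)) = 10.198
d((-5, -12), (5, 14)) = 27.8568
d((-5, -12), (4, -11)) = 9.0554
d((-5, -12), (22, -16)) = 27.2947
d((-5, -12), (-15, 21)) = 34.4819
d((-5, -12), (17, 28)) = 45.6508
d((-5, -12), (18, -9)) = 23.1948
d((-5, -12), (16, 26)) = 43.4166
d((-5, -12), (26, 8)) = 36.8917
d((5, 14), (4, -11)) = 25.02
d((5, 14), (22, -16)) = 34.4819
d((5, 14), (-15, 21)) = 21.1896
d((5, 14), (17, 28)) = 18.4391
d((5, 14), (18, -9)) = 26.4197
d((5, 14), (16, 26)) = 16.2788
d((5, 14), (26, 8)) = 21.8403
d((4, -11), (22, -16)) = 18.6815
d((4, -11), (-15, 21)) = 37.2156
d((4, -11), (17, 28)) = 41.1096
d((4, -11), (18, -9)) = 14.1421
d((4, -11), (16, 26)) = 38.8973
d((4, -11), (26, 8)) = 29.0689
d((22, -16), (-15, 21)) = 52.3259
d((22, -16), (17, 28)) = 44.2832
d((22, -16), (18, -9)) = 8.0623
d((22, -16), (16, 26)) = 42.4264
d((22, -16), (26, 8)) = 24.3311
d((-15, 21), (17, 28)) = 32.7567
d((-15, 21), (18, -9)) = 44.5982
d((-15, 21), (16, 26)) = 31.4006
d((-15, 21), (26, 8)) = 43.0116
d((17, 28), (18, -9)) = 37.0135
d((17, 28), (16, 26)) = 2.2361 <-- minimum
d((17, 28), (26, 8)) = 21.9317
d((18, -9), (16, 26)) = 35.0571
d((18, -9), (26, 8)) = 18.7883
d((16, 26), (26, 8)) = 20.5913

Closest pair: (17, 28) and (16, 26) with distance 2.2361

The closest pair is (17, 28) and (16, 26) with Euclidean distance 2.2361. For 10 points, brute-force pairwise comparison is shown above. For large n, the divide-and-conquer algorithm (sort by x, recurse on halves, check the dividing strip) achieves O(n log n).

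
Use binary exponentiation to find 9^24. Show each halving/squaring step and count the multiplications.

Computing 9^24 by squaring (build up from 9^1; each line after the first costs one multiplication):

9^1 = 9
9^2 = (9^1)^2 = 9^2 = 81
9^3 = 9 * 9^2 = 9 * 81 = 729
9^6 = (9^3)^2 = 729^2 = 531441
9^12 = (9^6)^2 = 531441^2 = 282429536481
9^24 = (9^12)^2 = 282429536481^2 = 79766443076872509863361

Result: 79766443076872509863361
Multiplications needed: 5 (5 lines after 9^1)

9^24 = 79766443076872509863361. Using exponentiation by squaring, this requires 5 multiplications. The key idea: if the exponent is even, square the half-power; if odd, multiply by the base once.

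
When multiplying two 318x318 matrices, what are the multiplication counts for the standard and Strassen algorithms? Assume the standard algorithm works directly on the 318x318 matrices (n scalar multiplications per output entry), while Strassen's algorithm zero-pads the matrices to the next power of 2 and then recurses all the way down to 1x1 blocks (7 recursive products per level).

Matrix multiplication for 318x318 matrices:

Strassen's algorithm requires power-of-2 dimensions. Pad 318x318 to 512x512 (next power of 2).

Standard algorithm: 318^3 = 32157432 multiplications
Strassen's algorithm: 7^(log2(512)) = 7^9 = 40353607 multiplications
Difference: 32157432 - 40353607 = -8196175 (Strassen uses MORE here due to padding overhead — for small or just-over-power-of-2 n, padding can outweigh the per-level savings)

Standard: 32157432 multiplications (318^3). Strassen: 40353607 multiplications (7^9, after padding to 512x512). Strassen reduces 8 recursive multiplications to 7 at each level.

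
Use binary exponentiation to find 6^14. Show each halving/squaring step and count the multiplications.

Computing 6^14 by squaring (build up from 6^1; each line after the first costs one multiplication):

6^1 = 6
6^2 = (6^1)^2 = 6^2 = 36
6^3 = 6 * 6^2 = 6 * 36 = 216
6^6 = (6^3)^2 = 216^2 = 46656
6^7 = 6 * 6^6 = 6 * 46656 = 279936
6^14 = (6^7)^2 = 279936^2 = 78364164096

Result: 78364164096
Multiplications needed: 5 (5 lines after 6^1)

6^14 = 78364164096. Using exponentiation by squaring, this requires 5 multiplications. The key idea: if the exponent is even, square the half-power; if odd, multiply by the base once.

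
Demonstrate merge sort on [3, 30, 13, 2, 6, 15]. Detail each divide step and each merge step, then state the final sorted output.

Merge sort trace:

Split: [3, 30, 13, 2, 6, 15] -> [3, 30, 13] and [2, 6, 15]
  Split: [3, 30, 13] -> [3] and [30, 13]
    Split: [30, 13] -> [30] and [13]
    Merge: [30] + [13] -> [13, 30]
  Merge: [3] + [13, 30] -> [3, 13, 30]
  Split: [2, 6, 15] -> [2] and [6, 15]
    Split: [6, 15] -> [6] and [15]
    Merge: [6] + [15] -> [6, 15]
  Merge: [2] + [6, 15] -> [2, 6, 15]
Merge: [3, 13, 30] + [2, 6, 15] -> [2, 3, 6, 13, 15, 30]

Final sorted array: [2, 3, 6, 13, 15, 30]

The merge sort proceeds by recursively splitting the array and merging sorted halves.
After all merges, the sorted array is [2, 3, 6, 13, 15, 30].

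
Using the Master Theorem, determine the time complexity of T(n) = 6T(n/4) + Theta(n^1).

Master Theorem for T(n) = 6T(n/4) + O(n^1):

a = 6, b = 4, c = 1
log_b(a) = log_4(6) = 1.2925

Case 1: c = 1 < log_4(6) = 1.2925
T(n) = O(n^(log_4 6))

For T(n) = 6T(n/4) + O(n^1): log_4(6) = 1.2925. This is Case 1 of the Master Theorem (c < log_b(a), work dominated by leaves), giving O(n^(log_4 6)).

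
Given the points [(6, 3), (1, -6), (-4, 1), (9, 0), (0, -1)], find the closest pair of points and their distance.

Computing all pairwise distances among 5 points:

d((6, 3), (1, -6)) = 10.2956
d((6, 3), (-4, 1)) = 10.198
d((6, 3), (9, 0)) = 4.2426 <-- minimum
d((6, 3), (0, -1)) = 7.2111
d((1, -6), (-4, 1)) = 8.6023
d((1, -6), (9, 0)) = 10.0
d((1, -6), (0, -1)) = 5.099
d((-4, 1), (9, 0)) = 13.0384
d((-4, 1), (0, -1)) = 4.4721
d((9, 0), (0, -1)) = 9.0554

Closest pair: (6, 3) and (9, 0) with distance 4.2426

The closest pair is (6, 3) and (9, 0) with Euclidean distance 4.2426. For 5 points, brute-force pairwise comparison is shown above. For large n, the divide-and-conquer algorithm (sort by x, recurse on halves, check the dividing strip) achieves O(n log n).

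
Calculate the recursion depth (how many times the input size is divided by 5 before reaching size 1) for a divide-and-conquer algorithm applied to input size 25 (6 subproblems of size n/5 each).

For divide and conquer with division factor 5:

Problem sizes at each level:
Level 0: 25
Level 1: 5
Level 2: 1

The root is level 0 and the size-1 base case is level 2 (the tree spans levels 0 through 2, i.e. 3 levels counting the root), so the depth is the number of divisions: log_5(25) = 2

The recursion tree depth is log_5(25) = 2. At each level, the problem size is divided by 5, so it takes 2 divisions to reduce to a base case of size 1. The algorithm makes 6 recursive calls at each level.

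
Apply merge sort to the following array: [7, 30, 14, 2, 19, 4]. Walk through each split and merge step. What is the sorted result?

Merge sort trace:

Split: [7, 30, 14, 2, 19, 4] -> [7, 30, 14] and [2, 19, 4]
  Split: [7, 30, 14] -> [7] and [30, 14]
    Split: [30, 14] -> [30] and [14]
    Merge: [30] + [14] -> [14, 30]
  Merge: [7] + [14, 30] -> [7, 14, 30]
  Split: [2, 19, 4] -> [2] and [19, 4]
    Split: [19, 4] -> [19] and [4]
    Merge: [19] + [4] -> [4, 19]
  Merge: [2] + [4, 19] -> [2, 4, 19]
Merge: [7, 14, 30] + [2, 4, 19] -> [2, 4, 7, 14, 19, 30]

Final sorted array: [2, 4, 7, 14, 19, 30]

The merge sort proceeds by recursively splitting the array and merging sorted halves.
After all merges, the sorted array is [2, 4, 7, 14, 19, 30].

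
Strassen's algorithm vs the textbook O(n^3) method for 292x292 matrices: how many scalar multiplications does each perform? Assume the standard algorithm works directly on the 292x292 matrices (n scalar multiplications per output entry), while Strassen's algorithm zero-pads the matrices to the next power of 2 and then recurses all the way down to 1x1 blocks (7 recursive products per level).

Matrix multiplication for 292x292 matrices:

Strassen's algorithm requires power-of-2 dimensions. Pad 292x292 to 512x512 (next power of 2).

Standard algorithm: 292^3 = 24897088 multiplications
Strassen's algorithm: 7^(log2(512)) = 7^9 = 40353607 multiplications
Difference: 24897088 - 40353607 = -15456519 (Strassen uses MORE here due to padding overhead — for small or just-over-power-of-2 n, padding can outweigh the per-level savings)

Standard: 24897088 multiplications (292^3). Strassen: 40353607 multiplications (7^9, after padding to 512x512). Strassen reduces 8 recursive multiplications to 7 at each level.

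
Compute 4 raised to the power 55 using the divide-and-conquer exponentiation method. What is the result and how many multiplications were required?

Computing 4^55 by squaring (build up from 4^1; each line after the first costs one multiplication):

4^1 = 4
4^2 = (4^1)^2 = 4^2 = 16
4^3 = 4 * 4^2 = 4 * 16 = 64
4^6 = (4^3)^2 = 64^2 = 4096
4^12 = (4^6)^2 = 4096^2 = 16777216
4^13 = 4 * 4^12 = 4 * 16777216 = 67108864
4^26 = (4^13)^2 = 67108864^2 = 4503599627370496
4^27 = 4 * 4^26 = 4 * 4503599627370496 = 18014398509481984
4^54 = (4^27)^2 = 18014398509481984^2 = 324518553658426726783156020576256
4^55 = 4 * 4^54 = 4 * 324518553658426726783156020576256 = 1298074214633706907132624082305024

Result: 1298074214633706907132624082305024
Multiplications needed: 9 (9 lines after 4^1)

4^55 = 1298074214633706907132624082305024. Using exponentiation by squaring, this requires 9 multiplications. The key idea: if the exponent is even, square the half-power; if odd, multiply by the base once.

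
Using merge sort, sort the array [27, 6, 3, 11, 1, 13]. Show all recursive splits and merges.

Merge sort trace:

Split: [27, 6, 3, 11, 1, 13] -> [27, 6, 3] and [11, 1, 13]
  Split: [27, 6, 3] -> [27] and [6, 3]
    Split: [6, 3] -> [6] and [3]
    Merge: [6] + [3] -> [3, 6]
  Merge: [27] + [3, 6] -> [3, 6, 27]
  Split: [11, 1, 13] -> [11] and [1, 13]
    Split: [1, 13] -> [1] and [13]
    Merge: [1] + [13] -> [1, 13]
  Merge: [11] + [1, 13] -> [1, 11, 13]
Merge: [3, 6, 27] + [1, 11, 13] -> [1, 3, 6, 11, 13, 27]

Final sorted array: [1, 3, 6, 11, 13, 27]

The merge sort proceeds by recursively splitting the array and merging sorted halves.
After all merges, the sorted array is [1, 3, 6, 11, 13, 27].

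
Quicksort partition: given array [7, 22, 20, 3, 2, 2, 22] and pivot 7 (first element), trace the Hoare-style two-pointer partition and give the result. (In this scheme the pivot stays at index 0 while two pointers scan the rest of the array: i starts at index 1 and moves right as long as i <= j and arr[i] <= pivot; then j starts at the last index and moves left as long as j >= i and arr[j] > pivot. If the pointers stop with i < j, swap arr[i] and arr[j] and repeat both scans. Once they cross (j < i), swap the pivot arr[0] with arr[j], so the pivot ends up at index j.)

Hoare-style two-pointer partition with pivot = 7:

Initial array: [7, 22, 20, 3, 2, 2, 22]

Pointers start at i = 1, j = 6.
i stops at index 1 (arr[1]=22 > 7), j stops at index 5 (arr[5]=2 <= 7): swap arr[1] and arr[5], array becomes [7, 2, 20, 3, 2, 22, 22]
i stops at index 2 (arr[2]=20 > 7), j stops at index 4 (arr[4]=2 <= 7): swap arr[2] and arr[4], array becomes [7, 2, 2, 3, 20, 22, 22]
i ends at 4, j ends at 3: the pointers have crossed (j < i), so scanning stops.

Swap pivot arr[0] with arr[3] to place pivot at position 3: [3, 2, 2, 7, 20, 22, 22]
Pivot position: 3

After partitioning with pivot 7, the array becomes [3, 2, 2, 7, 20, 22, 22]. The pivot is placed at index 3. All elements to the left of the pivot are <= 7, and all elements to the right are > 7.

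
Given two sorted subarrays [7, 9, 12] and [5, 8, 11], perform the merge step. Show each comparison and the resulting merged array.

Merging process:

Compare 7 vs 5: take 5 from right. Merged: [5]
Compare 7 vs 8: take 7 from left. Merged: [5, 7]
Compare 9 vs 8: take 8 from right. Merged: [5, 7, 8]
Compare 9 vs 11: take 9 from left. Merged: [5, 7, 8, 9]
Compare 12 vs 11: take 11 from right. Merged: [5, 7, 8, 9, 11]
Append remaining from left: [12]. Merged: [5, 7, 8, 9, 11, 12]

Final merged array: [5, 7, 8, 9, 11, 12]
Total comparisons: 5

The merged array is [5, 7, 8, 9, 11, 12], requiring 5 comparisons. The merge step runs in O(n) time where n is the total number of elements.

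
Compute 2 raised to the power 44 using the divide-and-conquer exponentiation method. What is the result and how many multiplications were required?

Computing 2^44 by squaring (build up from 2^1; each line after the first costs one multiplication):

2^1 = 2
2^2 = (2^1)^2 = 2^2 = 4
2^4 = (2^2)^2 = 4^2 = 16
2^5 = 2 * 2^4 = 2 * 16 = 32
2^10 = (2^5)^2 = 32^2 = 1024
2^11 = 2 * 2^10 = 2 * 1024 = 2048
2^22 = (2^11)^2 = 2048^2 = 4194304
2^44 = (2^22)^2 = 4194304^2 = 17592186044416

Result: 17592186044416
Multiplications needed: 7 (7 lines after 2^1)

2^44 = 17592186044416. Using exponentiation by squaring, this requires 7 multiplications. The key idea: if the exponent is even, square the half-power; if odd, multiply by the base once.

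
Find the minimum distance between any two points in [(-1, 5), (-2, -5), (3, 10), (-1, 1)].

Computing all pairwise distances among 4 points:

d((-1, 5), (-2, -5)) = 10.0499
d((-1, 5), (3, 10)) = 6.4031
d((-1, 5), (-1, 1)) = 4.0 <-- minimum
d((-2, -5), (3, 10)) = 15.8114
d((-2, -5), (-1, 1)) = 6.0828
d((3, 10), (-1, 1)) = 9.8489

Closest pair: (-1, 5) and (-1, 1) with distance 4.0

The closest pair is (-1, 5) and (-1, 1) with Euclidean distance 4.0. For 4 points, brute-force pairwise comparison is shown above. For large n, the divide-and-conquer algorithm (sort by x, recurse on halves, check the dividing strip) achieves O(n log n).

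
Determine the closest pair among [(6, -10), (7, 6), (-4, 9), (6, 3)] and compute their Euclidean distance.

Computing all pairwise distances among 4 points:

d((6, -10), (7, 6)) = 16.0312
d((6, -10), (-4, 9)) = 21.4709
d((6, -10), (6, 3)) = 13.0
d((7, 6), (-4, 9)) = 11.4018
d((7, 6), (6, 3)) = 3.1623 <-- minimum
d((-4, 9), (6, 3)) = 11.6619

Closest pair: (7, 6) and (6, 3) with distance 3.1623

The closest pair is (7, 6) and (6, 3) with Euclidean distance 3.1623. For 4 points, brute-force pairwise comparison is shown above. For large n, the divide-and-conquer algorithm (sort by x, recurse on halves, check the dividing strip) achieves O(n log n).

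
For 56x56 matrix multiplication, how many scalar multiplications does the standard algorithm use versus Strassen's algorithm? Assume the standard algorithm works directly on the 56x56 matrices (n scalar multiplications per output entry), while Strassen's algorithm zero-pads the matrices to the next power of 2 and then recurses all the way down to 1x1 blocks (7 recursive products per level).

Matrix multiplication for 56x56 matrices:

Strassen's algorithm requires power-of-2 dimensions. Pad 56x56 to 64x64 (next power of 2).

Standard algorithm: 56^3 = 175616 multiplications
Strassen's algorithm: 7^(log2(64)) = 7^6 = 117649 multiplications
Savings: 175616 - 117649 = 57967 multiplications

Standard: 175616 multiplications (56^3). Strassen: 117649 multiplications (7^6, after padding to 64x64). Strassen reduces 8 recursive multiplications to 7 at each level.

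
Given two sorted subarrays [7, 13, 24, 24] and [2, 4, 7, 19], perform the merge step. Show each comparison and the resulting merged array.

Merging process:

Compare 7 vs 2: take 2 from right. Merged: [2]
Compare 7 vs 4: take 4 from right. Merged: [2, 4]
Compare 7 vs 7: take 7 from left. Merged: [2, 4, 7]
Compare 13 vs 7: take 7 from right. Merged: [2, 4, 7, 7]
Compare 13 vs 19: take 13 from left. Merged: [2, 4, 7, 7, 13]
Compare 24 vs 19: take 19 from right. Merged: [2, 4, 7, 7, 13, 19]
Append remaining from left: [24, 24]. Merged: [2, 4, 7, 7, 13, 19, 24, 24]

Final merged array: [2, 4, 7, 7, 13, 19, 24, 24]
Total comparisons: 6

The merged array is [2, 4, 7, 7, 13, 19, 24, 24], requiring 6 comparisons. The merge step runs in O(n) time where n is the total number of elements.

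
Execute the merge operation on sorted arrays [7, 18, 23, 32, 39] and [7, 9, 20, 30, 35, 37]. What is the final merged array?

Merging process:

Compare 7 vs 7: take 7 from left. Merged: [7]
Compare 18 vs 7: take 7 from right. Merged: [7, 7]
Compare 18 vs 9: take 9 from right. Merged: [7, 7, 9]
Compare 18 vs 20: take 18 from left. Merged: [7, 7, 9, 18]
Compare 23 vs 20: take 20 from right. Merged: [7, 7, 9, 18, 20]
Compare 23 vs 30: take 23 from left. Merged: [7, 7, 9, 18, 20, 23]
Compare 32 vs 30: take 30 from right. Merged: [7, 7, 9, 18, 20, 23, 30]
Compare 32 vs 35: take 32 from left. Merged: [7, 7, 9, 18, 20, 23, 30, 32]
Compare 39 vs 35: take 35 from right. Merged: [7, 7, 9, 18, 20, 23, 30, 32, 35]
Compare 39 vs 37: take 37 from right. Merged: [7, 7, 9, 18, 20, 23, 30, 32, 35, 37]
Append remaining from left: [39]. Merged: [7, 7, 9, 18, 20, 23, 30, 32, 35, 37, 39]

Final merged array: [7, 7, 9, 18, 20, 23, 30, 32, 35, 37, 39]
Total comparisons: 10

The merged array is [7, 7, 9, 18, 20, 23, 30, 32, 35, 37, 39], requiring 10 comparisons. The merge step runs in O(n) time where n is the total number of elements.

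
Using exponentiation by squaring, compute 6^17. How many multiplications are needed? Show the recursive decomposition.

Computing 6^17 by squaring (build up from 6^1; each line after the first costs one multiplication):

6^1 = 6
6^2 = (6^1)^2 = 6^2 = 36
6^4 = (6^2)^2 = 36^2 = 1296
6^8 = (6^4)^2 = 1296^2 = 1679616
6^16 = (6^8)^2 = 1679616^2 = 2821109907456
6^17 = 6 * 6^16 = 6 * 2821109907456 = 16926659444736

Result: 16926659444736
Multiplications needed: 5 (5 lines after 6^1)

6^17 = 16926659444736. Using exponentiation by squaring, this requires 5 multiplications. The key idea: if the exponent is even, square the half-power; if odd, multiply by the base once.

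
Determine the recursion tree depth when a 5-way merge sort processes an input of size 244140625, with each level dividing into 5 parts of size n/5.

For divide and conquer with division factor 5:

Problem sizes at each level:
Level 0: 244140625
Level 1: 48828125
Level 2: 9765625
Level 3: 1953125
Level 4: 390625
Level 5: 78125
Level 6: 15625
Level 7: 3125
Level 8: 625
Level 9: 125
Level 10: 25
Level 11: 5
Level 12: 1

The root is level 0 and the size-1 base case is level 12 (the tree spans levels 0 through 12, i.e. 13 levels counting the root), so the depth is the number of divisions: log_5(244140625) = 12

The recursion tree depth is log_5(244140625) = 12. At each level, the problem size is divided by 5, so it takes 12 divisions to reduce to a base case of size 1. The algorithm makes 5 recursive calls at each level.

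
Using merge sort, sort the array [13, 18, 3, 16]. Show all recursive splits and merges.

Merge sort trace:

Split: [13, 18, 3, 16] -> [13, 18] and [3, 16]
  Split: [13, 18] -> [13] and [18]
  Merge: [13] + [18] -> [13, 18]
  Split: [3, 16] -> [3] and [16]
  Merge: [3] + [16] -> [3, 16]
Merge: [13, 18] + [3, 16] -> [3, 13, 16, 18]

Final sorted array: [3, 13, 16, 18]

The merge sort proceeds by recursively splitting the array and merging sorted halves.
After all merges, the sorted array is [3, 13, 16, 18].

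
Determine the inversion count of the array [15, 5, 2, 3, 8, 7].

Finding inversions in [15, 5, 2, 3, 8, 7]:

(0, 1): arr[0]=15 > arr[1]=5
(0, 2): arr[0]=15 > arr[2]=2
(0, 3): arr[0]=15 > arr[3]=3
(0, 4): arr[0]=15 > arr[4]=8
(0, 5): arr[0]=15 > arr[5]=7
(1, 2): arr[1]=5 > arr[2]=2
(1, 3): arr[1]=5 > arr[3]=3
(4, 5): arr[4]=8 > arr[5]=7

Total inversions: 8

The array has 8 inversion(s): (0,1), (0,2), (0,3), (0,4), (0,5), (1,2), (1,3), (4,5). Each pair (i,j) satisfies i < j and arr[i] > arr[j].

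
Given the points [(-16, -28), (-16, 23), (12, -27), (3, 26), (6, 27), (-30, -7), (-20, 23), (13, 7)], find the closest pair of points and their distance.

Computing all pairwise distances among 8 points:

d((-16, -28), (-16, 23)) = 51.0
d((-16, -28), (12, -27)) = 28.0179
d((-16, -28), (3, 26)) = 57.2451
d((-16, -28), (6, 27)) = 59.2368
d((-16, -28), (-30, -7)) = 25.2389
d((-16, -28), (-20, 23)) = 51.1566
d((-16, -28), (13, 7)) = 45.4533
d((-16, 23), (12, -27)) = 57.3062
d((-16, 23), (3, 26)) = 19.2354
d((-16, 23), (6, 27)) = 22.3607
d((-16, 23), (-30, -7)) = 33.1059
d((-16, 23), (-20, 23)) = 4.0
d((-16, 23), (13, 7)) = 33.121
d((12, -27), (3, 26)) = 53.7587
d((12, -27), (6, 27)) = 54.3323
d((12, -27), (-30, -7)) = 46.5188
d((12, -27), (-20, 23)) = 59.3633
d((12, -27), (13, 7)) = 34.0147
d((3, 26), (6, 27)) = 3.1623 <-- minimum
d((3, 26), (-30, -7)) = 46.669
d((3, 26), (-20, 23)) = 23.1948
d((3, 26), (13, 7)) = 21.4709
d((6, 27), (-30, -7)) = 49.5177
d((6, 27), (-20, 23)) = 26.3059
d((6, 27), (13, 7)) = 21.1896
d((-30, -7), (-20, 23)) = 31.6228
d((-30, -7), (13, 7)) = 45.2217
d((-20, 23), (13, 7)) = 36.6742

Closest pair: (3, 26) and (6, 27) with distance 3.1623

The closest pair is (3, 26) and (6, 27) with Euclidean distance 3.1623. For 8 points, brute-force pairwise comparison is shown above. For large n, the divide-and-conquer algorithm (sort by x, recurse on halves, check the dividing strip) achieves O(n log n).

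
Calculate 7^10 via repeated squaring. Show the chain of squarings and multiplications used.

Computing 7^10 by squaring (build up from 7^1; each line after the first costs one multiplication):

7^1 = 7
7^2 = (7^1)^2 = 7^2 = 49
7^4 = (7^2)^2 = 49^2 = 2401
7^5 = 7 * 7^4 = 7 * 2401 = 16807
7^10 = (7^5)^2 = 16807^2 = 282475249

Result: 282475249
Multiplications needed: 4 (4 lines after 7^1)

7^10 = 282475249. Using exponentiation by squaring, this requires 4 multiplications. The key idea: if the exponent is even, square the half-power; if odd, multiply by the base once.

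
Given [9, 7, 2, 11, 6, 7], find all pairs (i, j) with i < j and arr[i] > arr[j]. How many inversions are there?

Finding inversions in [9, 7, 2, 11, 6, 7]:

(0, 1): arr[0]=9 > arr[1]=7
(0, 2): arr[0]=9 > arr[2]=2
(0, 4): arr[0]=9 > arr[4]=6
(0, 5): arr[0]=9 > arr[5]=7
(1, 2): arr[1]=7 > arr[2]=2
(1, 4): arr[1]=7 > arr[4]=6
(3, 4): arr[3]=11 > arr[4]=6
(3, 5): arr[3]=11 > arr[5]=7

Total inversions: 8

The array has 8 inversion(s): (0,1), (0,2), (0,4), (0,5), (1,2), (1,4), (3,4), (3,5). Each pair (i,j) satisfies i < j and arr[i] > arr[j].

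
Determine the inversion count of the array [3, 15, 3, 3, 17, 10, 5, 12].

Finding inversions in [3, 15, 3, 3, 17, 10, 5, 12]:

(1, 2): arr[1]=15 > arr[2]=3
(1, 3): arr[1]=15 > arr[3]=3
(1, 5): arr[1]=15 > arr[5]=10
(1, 6): arr[1]=15 > arr[6]=5
(1, 7): arr[1]=15 > arr[7]=12
(4, 5): arr[4]=17 > arr[5]=10
(4, 6): arr[4]=17 > arr[6]=5
(4, 7): arr[4]=17 > arr[7]=12
(5, 6): arr[5]=10 > arr[6]=5

Total inversions: 9

The array has 9 inversion(s): (1,2), (1,3), (1,5), (1,6), (1,7), (4,5), (4,6), (4,7), (5,6). Each pair (i,j) satisfies i < j and arr[i] > arr[j].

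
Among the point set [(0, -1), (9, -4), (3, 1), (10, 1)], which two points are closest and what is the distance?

Computing all pairwise distances among 4 points:

d((0, -1), (9, -4)) = 9.4868
d((0, -1), (3, 1)) = 3.6056 <-- minimum
d((0, -1), (10, 1)) = 10.198
d((9, -4), (3, 1)) = 7.8102
d((9, -4), (10, 1)) = 5.099
d((3, 1), (10, 1)) = 7.0

Closest pair: (0, -1) and (3, 1) with distance 3.6056

The closest pair is (0, -1) and (3, 1) with Euclidean distance 3.6056. For 4 points, brute-force pairwise comparison is shown above. For large n, the divide-and-conquer algorithm (sort by x, recurse on halves, check the dividing strip) achieves O(n log n).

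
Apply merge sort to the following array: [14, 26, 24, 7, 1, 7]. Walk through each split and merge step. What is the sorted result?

Merge sort trace:

Split: [14, 26, 24, 7, 1, 7] -> [14, 26, 24] and [7, 1, 7]
  Split: [14, 26, 24] -> [14] and [26, 24]
    Split: [26, 24] -> [26] and [24]
    Merge: [26] + [24] -> [24, 26]
  Merge: [14] + [24, 26] -> [14, 24, 26]
  Split: [7, 1, 7] -> [7] and [1, 7]
    Split: [1, 7] -> [1] and [7]
    Merge: [1] + [7] -> [1, 7]
  Merge: [7] + [1, 7] -> [1, 7, 7]
Merge: [14, 24, 26] + [1, 7, 7] -> [1, 7, 7, 14, 24, 26]

Final sorted array: [1, 7, 7, 14, 24, 26]

The merge sort proceeds by recursively splitting the array and merging sorted halves.
After all merges, the sorted array is [1, 7, 7, 14, 24, 26].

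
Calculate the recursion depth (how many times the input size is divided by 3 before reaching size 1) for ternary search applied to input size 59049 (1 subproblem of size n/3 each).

For divide and conquer with division factor 3:

Problem sizes at each level:
Level 0: 59049
Level 1: 19683
Level 2: 6561
Level 3: 2187
Level 4: 729
Level 5: 243
Level 6: 81
Level 7: 27
Level 8: 9
Level 9: 3
Level 10: 1

The root is level 0 and the size-1 base case is level 10 (the tree spans levels 0 through 10, i.e. 11 levels counting the root), so the depth is the number of divisions: log_3(59049) = 10

The recursion tree depth is log_3(59049) = 10. At each level, the problem size is divided by 3, so it takes 10 divisions to reduce to a base case of size 1. The algorithm makes 1 recursive call at each level.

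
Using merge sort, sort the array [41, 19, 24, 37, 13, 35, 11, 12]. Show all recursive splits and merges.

Merge sort trace:

Split: [41, 19, 24, 37, 13, 35, 11, 12] -> [41, 19, 24, 37] and [13, 35, 11, 12]
  Split: [41, 19, 24, 37] -> [41, 19] and [24, 37]
    Split: [41, 19] -> [41] and [19]
    Merge: [41] + [19] -> [19, 41]
    Split: [24, 37] -> [24] and [37]
    Merge: [24] + [37] -> [24, 37]
  Merge: [19, 41] + [24, 37] -> [19, 24, 37, 41]
  Split: [13, 35, 11, 12] -> [13, 35] and [11, 12]
    Split: [13, 35] -> [13] and [35]
    Merge: [13] + [35] -> [13, 35]
    Split: [11, 12] -> [11] and [12]
    Merge: [11] + [12] -> [11, 12]
  Merge: [13, 35] + [11, 12] -> [11, 12, 13, 35]
Merge: [19, 24, 37, 41] + [11, 12, 13, 35] -> [11, 12, 13, 19, 24, 35, 37, 41]

Final sorted array: [11, 12, 13, 19, 24, 35, 37, 41]

The merge sort proceeds by recursively splitting the array and merging sorted halves.
After all merges, the sorted array is [11, 12, 13, 19, 24, 35, 37, 41].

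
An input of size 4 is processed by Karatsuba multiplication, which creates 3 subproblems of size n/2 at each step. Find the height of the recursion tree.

For divide and conquer with division factor 2:

Problem sizes at each level:
Level 0: 4
Level 1: 2
Level 2: 1

The root is level 0 and the size-1 base case is level 2 (the tree spans levels 0 through 2, i.e. 3 levels counting the root), so the depth is the number of divisions: log_2(4) = 2

The recursion tree depth is log_2(4) = 2. At each level, the problem size is divided by 2, so it takes 2 divisions to reduce to a base case of size 1. The algorithm makes 3 recursive calls at each level.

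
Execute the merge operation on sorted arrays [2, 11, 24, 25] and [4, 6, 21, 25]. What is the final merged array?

Merging process:

Compare 2 vs 4: take 2 from left. Merged: [2]
Compare 11 vs 4: take 4 from right. Merged: [2, 4]
Compare 11 vs 6: take 6 from right. Merged: [2, 4, 6]
Compare 11 vs 21: take 11 from left. Merged: [2, 4, 6, 11]
Compare 24 vs 21: take 21 from right. Merged: [2, 4, 6, 11, 21]
Compare 24 vs 25: take 24 from left. Merged: [2, 4, 6, 11, 21, 24]
Compare 25 vs 25: take 25 from left. Merged: [2, 4, 6, 11, 21, 24, 25]
Append remaining from right: [25]. Merged: [2, 4, 6, 11, 21, 24, 25, 25]

Final merged array: [2, 4, 6, 11, 21, 24, 25, 25]
Total comparisons: 7

The merged array is [2, 4, 6, 11, 21, 24, 25, 25], requiring 7 comparisons. The merge step runs in O(n) time where n is the total number of elements.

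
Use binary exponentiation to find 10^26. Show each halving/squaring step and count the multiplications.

Computing 10^26 by squaring (build up from 10^1; each line after the first costs one multiplication):

10^1 = 10
10^2 = (10^1)^2 = 10^2 = 100
10^3 = 10 * 10^2 = 10 * 100 = 1000
10^6 = (10^3)^2 = 1000^2 = 1000000
10^12 = (10^6)^2 = 1000000^2 = 1000000000000
10^13 = 10 * 10^12 = 10 * 1000000000000 = 10000000000000
10^26 = (10^13)^2 = 10000000000000^2 = 100000000000000000000000000

Result: 100000000000000000000000000
Multiplications needed: 6 (6 lines after 10^1)

10^26 = 100000000000000000000000000. Using exponentiation by squaring, this requires 6 multiplications. The key idea: if the exponent is even, square the half-power; if odd, multiply by the base once.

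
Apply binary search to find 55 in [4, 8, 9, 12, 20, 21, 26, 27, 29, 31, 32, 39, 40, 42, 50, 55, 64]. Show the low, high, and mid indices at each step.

Binary search for 55 in [4, 8, 9, 12, 20, 21, 26, 27, 29, 31, 32, 39, 40, 42, 50, 55, 64]:

lo=0, hi=16, mid=8, arr[mid]=29 -> 29 < 55, search right half
lo=9, hi=16, mid=12, arr[mid]=40 -> 40 < 55, search right half
lo=13, hi=16, mid=14, arr[mid]=50 -> 50 < 55, search right half
lo=15, hi=16, mid=15, arr[mid]=55 -> Found target at index 15!

Binary search finds 55 at index 15 after 4 comparisons. The search repeatedly halves the search space by comparing with the middle element.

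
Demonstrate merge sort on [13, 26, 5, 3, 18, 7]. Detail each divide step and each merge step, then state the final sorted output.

Merge sort trace:

Split: [13, 26, 5, 3, 18, 7] -> [13, 26, 5] and [3, 18, 7]
  Split: [13, 26, 5] -> [13] and [26, 5]
    Split: [26, 5] -> [26] and [5]
    Merge: [26] + [5] -> [5, 26]
  Merge: [13] + [5, 26] -> [5, 13, 26]
  Split: [3, 18, 7] -> [3] and [18, 7]
    Split: [18, 7] -> [18] and [7]
    Merge: [18] + [7] -> [7, 18]
  Merge: [3] + [7, 18] -> [3, 7, 18]
Merge: [5, 13, 26] + [3, 7, 18] -> [3, 5, 7, 13, 18, 26]

Final sorted array: [3, 5, 7, 13, 18, 26]

The merge sort proceeds by recursively splitting the array and merging sorted halves.
After all merges, the sorted array is [3, 5, 7, 13, 18, 26].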